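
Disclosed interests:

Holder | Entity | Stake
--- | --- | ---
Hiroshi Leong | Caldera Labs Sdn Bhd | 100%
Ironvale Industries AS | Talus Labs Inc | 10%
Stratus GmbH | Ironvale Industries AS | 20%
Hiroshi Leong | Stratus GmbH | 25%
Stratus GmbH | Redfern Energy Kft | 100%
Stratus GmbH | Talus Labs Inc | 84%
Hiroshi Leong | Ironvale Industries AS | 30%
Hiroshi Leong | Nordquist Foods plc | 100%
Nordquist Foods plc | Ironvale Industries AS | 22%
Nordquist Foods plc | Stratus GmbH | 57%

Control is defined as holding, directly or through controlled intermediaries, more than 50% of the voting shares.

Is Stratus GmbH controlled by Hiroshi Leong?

Hiroshi holds 100% of Nordquist, so Hiroshi controls Nordquist.
Hiroshi and Nordquist together hold 25% + 57% = 82% of Stratus, so Hiroshi controls Stratus.

Yes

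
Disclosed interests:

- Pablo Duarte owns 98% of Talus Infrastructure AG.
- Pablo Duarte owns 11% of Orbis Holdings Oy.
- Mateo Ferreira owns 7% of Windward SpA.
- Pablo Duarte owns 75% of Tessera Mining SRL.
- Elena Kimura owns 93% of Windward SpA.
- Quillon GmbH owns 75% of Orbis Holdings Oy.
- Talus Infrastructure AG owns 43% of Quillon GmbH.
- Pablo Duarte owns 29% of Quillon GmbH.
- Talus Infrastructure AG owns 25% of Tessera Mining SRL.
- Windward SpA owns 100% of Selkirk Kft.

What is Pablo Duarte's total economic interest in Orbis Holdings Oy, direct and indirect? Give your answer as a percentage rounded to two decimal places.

64.36%

Pablo reaches Orbis along 3 paths.
Direct stake: 11% = 11%.
Via Talus → Quillon: 98% × 43% × 75% = 31.605%.
Via Quillon: 29% × 75% = 21.75%.
Total: 11% + 31.605% + 21.75% = 64.355%.
Rounded: 64.36%.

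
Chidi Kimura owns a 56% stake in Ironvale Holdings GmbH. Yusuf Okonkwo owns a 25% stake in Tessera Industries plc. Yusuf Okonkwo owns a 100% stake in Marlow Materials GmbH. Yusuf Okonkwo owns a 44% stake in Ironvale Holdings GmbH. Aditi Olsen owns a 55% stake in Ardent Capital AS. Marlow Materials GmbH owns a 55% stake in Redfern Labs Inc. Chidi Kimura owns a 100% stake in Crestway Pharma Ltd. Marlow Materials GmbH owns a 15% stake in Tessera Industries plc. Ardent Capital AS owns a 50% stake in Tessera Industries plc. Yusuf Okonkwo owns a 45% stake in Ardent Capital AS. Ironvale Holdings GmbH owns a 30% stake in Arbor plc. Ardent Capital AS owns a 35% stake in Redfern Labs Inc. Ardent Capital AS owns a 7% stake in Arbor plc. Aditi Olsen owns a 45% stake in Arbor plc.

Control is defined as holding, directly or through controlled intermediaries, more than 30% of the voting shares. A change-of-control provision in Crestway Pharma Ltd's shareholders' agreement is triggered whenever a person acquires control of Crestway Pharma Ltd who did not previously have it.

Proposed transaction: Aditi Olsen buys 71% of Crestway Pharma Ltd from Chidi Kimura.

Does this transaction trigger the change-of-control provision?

Yes

The purchase adds only to Aditi's holdings (Chidi's stake shrinks), so Aditi is the only person who could newly come to control Crestway.
Aditi holds 55% of Ardent, so Aditi controls Ardent.
Ardent holds 50% of Tessera, so Aditi controls Tessera.
Ardent and Aditi together hold 7% + 45% = 52% of Arbor, so Aditi controls Arbor.
Ardent holds 35% of Redfern, so Aditi controls Redfern.
Neither Aditi nor any entity Aditi controls holds any voting interest in Crestway.
So before the transaction, Aditi does not control Crestway.
After the purchase, Aditi holds 71% of Crestway directly, and Chidi's stake falls to 29%.
Aditi holds 71% of Crestway, so Aditi controls Crestway.
Aditi did not control Crestway before and does after, so the clause is triggered.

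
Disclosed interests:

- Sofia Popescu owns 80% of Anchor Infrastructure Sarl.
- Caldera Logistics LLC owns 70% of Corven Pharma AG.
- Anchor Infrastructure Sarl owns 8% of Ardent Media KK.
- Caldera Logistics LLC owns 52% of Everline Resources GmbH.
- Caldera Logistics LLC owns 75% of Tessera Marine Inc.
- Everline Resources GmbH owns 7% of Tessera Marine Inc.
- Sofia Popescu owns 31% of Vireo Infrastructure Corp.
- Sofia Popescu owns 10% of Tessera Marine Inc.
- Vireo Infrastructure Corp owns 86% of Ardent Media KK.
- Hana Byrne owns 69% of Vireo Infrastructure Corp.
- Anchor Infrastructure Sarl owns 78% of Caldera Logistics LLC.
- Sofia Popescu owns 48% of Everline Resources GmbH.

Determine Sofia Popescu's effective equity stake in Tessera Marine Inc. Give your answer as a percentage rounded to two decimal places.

Sofia reaches Tessera along 4 paths.
Via Anchor → Caldera: 80% × 78% × 75% = 46.8%.
Direct stake: 10% = 10%.
Via Everline: 48% × 7% = 3.36%.
Via Anchor → Caldera → Everline: 80% × 78% × 52% × 7% = 2.27136%.
Total: 46.8% + 10% + 3.36% + 2.27136% = 62.43136%.
Rounded: 62.43%.

62.43%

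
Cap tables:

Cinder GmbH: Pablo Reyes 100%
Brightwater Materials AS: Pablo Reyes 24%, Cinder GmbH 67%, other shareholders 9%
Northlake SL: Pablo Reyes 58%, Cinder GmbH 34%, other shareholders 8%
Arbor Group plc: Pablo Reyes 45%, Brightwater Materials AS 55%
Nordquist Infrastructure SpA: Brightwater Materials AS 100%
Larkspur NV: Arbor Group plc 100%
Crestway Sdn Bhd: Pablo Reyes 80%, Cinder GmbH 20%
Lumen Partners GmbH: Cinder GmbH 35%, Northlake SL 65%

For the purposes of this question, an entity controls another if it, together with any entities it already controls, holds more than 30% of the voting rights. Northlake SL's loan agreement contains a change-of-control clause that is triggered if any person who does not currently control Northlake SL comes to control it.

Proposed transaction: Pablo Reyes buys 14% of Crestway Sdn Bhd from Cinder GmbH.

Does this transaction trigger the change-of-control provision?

No

The purchase adds only to Pablo's holdings (Cinder's stake shrinks), so Pablo is the only person who could newly come to control Northlake.
Pablo holds 100% of Cinder, so Pablo controls Cinder.
Pablo and Cinder together hold 58% + 34% = 92% of Northlake, so Pablo controls Northlake.
So Pablo already controls Northlake before the transaction.
After the purchase, Pablo's direct stake in Crestway rises to 80% + 14% = 94%, and Cinder's stake falls to 6%.
Pablo controlled Northlake already, so this is not a new person acquiring control; every other person's position is unchanged or reduced.
No new person acquires control, so the clause is not triggered.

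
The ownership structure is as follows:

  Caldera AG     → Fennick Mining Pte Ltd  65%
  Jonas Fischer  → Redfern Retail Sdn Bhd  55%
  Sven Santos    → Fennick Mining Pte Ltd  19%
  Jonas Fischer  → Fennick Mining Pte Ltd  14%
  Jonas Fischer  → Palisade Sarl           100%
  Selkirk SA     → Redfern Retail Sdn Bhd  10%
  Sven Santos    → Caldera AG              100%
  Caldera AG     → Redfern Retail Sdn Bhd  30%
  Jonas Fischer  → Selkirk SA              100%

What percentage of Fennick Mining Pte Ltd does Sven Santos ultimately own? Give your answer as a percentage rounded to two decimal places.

84.00%

Sven reaches Fennick along 2 paths.
Direct stake: 19% = 19%.
Via Caldera: 100% × 65% = 65%.
Total: 19% + 65% = 84%.
Rounded: 84.00%.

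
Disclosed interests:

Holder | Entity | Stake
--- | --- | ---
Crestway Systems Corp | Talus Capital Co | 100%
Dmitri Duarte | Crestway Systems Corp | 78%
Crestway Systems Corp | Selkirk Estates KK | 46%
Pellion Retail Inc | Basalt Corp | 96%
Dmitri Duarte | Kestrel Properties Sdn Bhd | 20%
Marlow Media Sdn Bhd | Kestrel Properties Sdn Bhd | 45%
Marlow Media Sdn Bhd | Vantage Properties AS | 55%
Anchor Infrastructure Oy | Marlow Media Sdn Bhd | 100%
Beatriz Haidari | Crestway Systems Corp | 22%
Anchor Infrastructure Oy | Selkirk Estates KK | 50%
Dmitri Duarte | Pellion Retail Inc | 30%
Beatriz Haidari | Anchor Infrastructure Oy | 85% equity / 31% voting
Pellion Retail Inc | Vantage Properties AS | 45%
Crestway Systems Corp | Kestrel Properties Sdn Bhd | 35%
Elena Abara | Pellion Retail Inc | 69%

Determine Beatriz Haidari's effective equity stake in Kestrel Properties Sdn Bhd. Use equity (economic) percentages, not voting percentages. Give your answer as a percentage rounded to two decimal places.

Beatriz reaches Kestrel along 2 paths.
Via Crestway: 22% × 35% = 7.7%.
Via Anchor → Marlow: 85% × 100% × 45% = 38.25%.
Total: 7.7% + 38.25% = 45.95%.

45.95%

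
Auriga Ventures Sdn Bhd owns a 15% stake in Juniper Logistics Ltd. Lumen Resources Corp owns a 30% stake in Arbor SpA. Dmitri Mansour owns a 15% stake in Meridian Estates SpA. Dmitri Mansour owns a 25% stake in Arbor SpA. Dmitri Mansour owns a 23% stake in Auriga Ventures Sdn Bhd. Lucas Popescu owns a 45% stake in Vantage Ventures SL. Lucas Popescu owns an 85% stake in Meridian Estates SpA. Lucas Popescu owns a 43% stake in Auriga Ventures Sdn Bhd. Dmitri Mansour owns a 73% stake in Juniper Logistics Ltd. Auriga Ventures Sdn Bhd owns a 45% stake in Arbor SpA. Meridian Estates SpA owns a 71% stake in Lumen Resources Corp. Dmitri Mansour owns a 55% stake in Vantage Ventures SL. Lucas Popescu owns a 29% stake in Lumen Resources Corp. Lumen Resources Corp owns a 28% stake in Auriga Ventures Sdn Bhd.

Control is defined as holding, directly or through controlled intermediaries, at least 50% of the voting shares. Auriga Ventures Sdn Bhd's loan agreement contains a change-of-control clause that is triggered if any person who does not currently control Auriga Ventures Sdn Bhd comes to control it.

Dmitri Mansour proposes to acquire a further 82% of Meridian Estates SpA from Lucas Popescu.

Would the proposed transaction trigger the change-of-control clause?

Yes

The purchase adds only to Dmitri's holdings (Lucas's stake shrinks), so Dmitri is the only person who could newly come to control Auriga.
Dmitri holds 55% of Vantage, so Dmitri controls Vantage.
Dmitri holds 73% of Juniper, so Dmitri controls Juniper.
In Auriga, Dmitri's side holds only 23%, not ≥ 50%.
So before the transaction, Dmitri does not control Auriga.
After the purchase, Dmitri's direct stake in Meridian rises to 15% + 82% = 97%, and Lucas's stake falls to 3%.
Dmitri holds 97% of Meridian, so Dmitri controls Meridian.
Meridian holds 71% of Lumen, so Dmitri controls Lumen.
Lumen and Dmitri together hold 28% + 23% = 51% of Auriga, so Dmitri controls Auriga.
Dmitri did not control Auriga before and does after, so the clause is triggered.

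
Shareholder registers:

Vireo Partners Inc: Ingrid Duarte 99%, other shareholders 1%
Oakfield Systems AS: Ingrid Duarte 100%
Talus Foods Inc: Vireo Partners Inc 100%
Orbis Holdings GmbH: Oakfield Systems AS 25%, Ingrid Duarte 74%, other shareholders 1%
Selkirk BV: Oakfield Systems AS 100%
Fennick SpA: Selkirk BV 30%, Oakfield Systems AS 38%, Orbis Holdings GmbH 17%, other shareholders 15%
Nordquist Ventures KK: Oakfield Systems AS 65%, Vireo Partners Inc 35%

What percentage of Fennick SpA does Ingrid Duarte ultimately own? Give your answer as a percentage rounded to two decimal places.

Ingrid reaches Fennick along 4 paths.
Via Oakfield → Selkirk: 100% × 100% × 30% = 30%.
Via Oakfield: 100% × 38% = 38%.
Via Oakfield → Orbis: 100% × 25% × 17% = 4.25%.
Via Orbis: 74% × 17% = 12.58%.
Total: 30% + 38% + 4.25% + 12.58% = 84.83%.

84.83%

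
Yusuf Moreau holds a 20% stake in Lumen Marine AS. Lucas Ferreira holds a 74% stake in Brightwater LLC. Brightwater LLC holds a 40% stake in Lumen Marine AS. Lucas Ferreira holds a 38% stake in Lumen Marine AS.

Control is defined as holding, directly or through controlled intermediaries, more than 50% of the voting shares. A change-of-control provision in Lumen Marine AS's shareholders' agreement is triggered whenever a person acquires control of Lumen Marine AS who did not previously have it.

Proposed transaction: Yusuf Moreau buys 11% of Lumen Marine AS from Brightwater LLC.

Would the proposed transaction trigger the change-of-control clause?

No

The purchase adds only to Yusuf's holdings (Brightwater's stake shrinks), so Yusuf is the only person who could newly come to control Lumen.
Yusuf's largest direct stake is 20% in Lumen, which does not meet the threshold, so Yusuf controls no company.
In Lumen, Yusuf's side holds only 20%, not > 50%.
So before the transaction, Yusuf does not control Lumen.
After the purchase, Yusuf's direct stake in Lumen rises to 20% + 11% = 31%, and Brightwater's stake falls to 29%.
After the transaction, Yusuf's side holds 31% of Lumen, not > 50%, so Yusuf still does not control Lumen.
No new person acquires control, so the clause is not triggered.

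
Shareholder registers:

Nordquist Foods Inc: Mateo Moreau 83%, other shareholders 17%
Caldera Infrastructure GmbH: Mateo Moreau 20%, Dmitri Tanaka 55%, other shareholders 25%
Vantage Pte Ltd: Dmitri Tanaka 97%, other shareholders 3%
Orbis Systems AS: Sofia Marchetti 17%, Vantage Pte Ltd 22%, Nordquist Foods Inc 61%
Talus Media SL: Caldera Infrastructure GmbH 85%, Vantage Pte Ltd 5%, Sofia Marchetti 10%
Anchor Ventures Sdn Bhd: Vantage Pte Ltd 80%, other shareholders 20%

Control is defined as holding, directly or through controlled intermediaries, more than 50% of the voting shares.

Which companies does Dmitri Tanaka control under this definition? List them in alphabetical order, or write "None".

Dmitri holds 55% of Caldera, so Dmitri controls Caldera.
Dmitri holds 97% of Vantage, so Dmitri controls Vantage.
Caldera and Vantage together hold 85% + 5% = 90% of Talus, so Dmitri controls Talus.
Vantage holds 80% of Anchor, so Dmitri controls Anchor.
No other company's threshold is met.

Anchor Ventures Sdn Bhd, Caldera Infrastructure GmbH, Talus Media SL, Vantage Pte Ltd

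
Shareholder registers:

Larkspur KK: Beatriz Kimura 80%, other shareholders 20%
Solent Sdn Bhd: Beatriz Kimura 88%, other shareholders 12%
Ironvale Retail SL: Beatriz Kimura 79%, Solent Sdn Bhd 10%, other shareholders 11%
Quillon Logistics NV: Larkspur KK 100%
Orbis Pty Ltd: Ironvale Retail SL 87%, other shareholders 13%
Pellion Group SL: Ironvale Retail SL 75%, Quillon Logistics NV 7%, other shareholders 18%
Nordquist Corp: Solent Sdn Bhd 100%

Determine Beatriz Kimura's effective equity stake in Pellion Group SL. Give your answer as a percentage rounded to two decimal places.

Beatriz reaches Pellion along 3 paths.
Via Ironvale: 79% × 75% = 59.25%.
Via Solent → Ironvale: 88% × 10% × 75% = 6.6%.
Via Larkspur → Quillon: 80% × 100% × 7% = 5.6%.
Total: 59.25% + 6.6% + 5.6% = 71.45%.

71.45%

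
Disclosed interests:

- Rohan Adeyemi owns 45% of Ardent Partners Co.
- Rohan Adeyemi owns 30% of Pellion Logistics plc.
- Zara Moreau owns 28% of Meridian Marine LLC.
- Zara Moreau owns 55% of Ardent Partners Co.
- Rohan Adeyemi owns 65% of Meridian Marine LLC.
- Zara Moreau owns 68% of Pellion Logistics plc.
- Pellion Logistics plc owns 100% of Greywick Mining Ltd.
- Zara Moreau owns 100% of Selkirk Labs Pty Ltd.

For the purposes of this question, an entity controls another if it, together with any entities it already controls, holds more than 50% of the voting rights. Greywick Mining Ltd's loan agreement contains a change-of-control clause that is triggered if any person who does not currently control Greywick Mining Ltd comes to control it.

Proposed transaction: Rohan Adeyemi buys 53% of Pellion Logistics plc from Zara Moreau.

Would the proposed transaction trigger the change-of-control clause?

The purchase adds only to Rohan's holdings (Zara's stake shrinks), so Rohan is the only person who could newly come to control Greywick.
Rohan holds 65% of Meridian, so Rohan controls Meridian.
Neither Rohan nor any entity Rohan controls holds any voting interest in Greywick.
So before the transaction, Rohan does not control Greywick.
After the purchase, Rohan's direct stake in Pellion rises to 30% + 53% = 83%, and Zara's stake falls to 15%.
Rohan holds 83% of Pellion, so Rohan controls Pellion.
Pellion holds 100% of Greywick, so Rohan controls Greywick.
Rohan did not control Greywick before and does after, so the clause is triggered.

Yes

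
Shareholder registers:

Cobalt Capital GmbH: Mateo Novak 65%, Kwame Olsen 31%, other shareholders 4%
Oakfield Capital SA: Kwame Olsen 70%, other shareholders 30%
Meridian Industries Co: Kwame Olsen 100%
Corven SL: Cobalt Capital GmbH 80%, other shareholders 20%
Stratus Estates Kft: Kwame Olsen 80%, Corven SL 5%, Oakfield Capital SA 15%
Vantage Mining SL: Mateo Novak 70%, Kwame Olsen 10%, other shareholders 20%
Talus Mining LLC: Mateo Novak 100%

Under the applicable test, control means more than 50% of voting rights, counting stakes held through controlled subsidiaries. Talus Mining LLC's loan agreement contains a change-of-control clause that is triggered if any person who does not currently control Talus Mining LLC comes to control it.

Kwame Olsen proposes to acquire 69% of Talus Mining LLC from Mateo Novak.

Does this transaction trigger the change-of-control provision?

Yes

The purchase adds only to Kwame's holdings (Mateo's stake shrinks), so Kwame is the only person who could newly come to control Talus.
Kwame holds 70% of Oakfield, so Kwame controls Oakfield.
Kwame holds 100% of Meridian, so Kwame controls Meridian.
Kwame and Oakfield together hold 80% + 15% = 95% of Stratus, so Kwame controls Stratus.
Neither Kwame nor any entity Kwame controls holds any voting interest in Talus.
So before the transaction, Kwame does not control Talus.
After the purchase, Kwame holds 69% of Talus directly, and Mateo's stake falls to 31%.
Kwame holds 69% of Talus, so Kwame controls Talus.
Kwame did not control Talus before and does after, so the clause is triggered.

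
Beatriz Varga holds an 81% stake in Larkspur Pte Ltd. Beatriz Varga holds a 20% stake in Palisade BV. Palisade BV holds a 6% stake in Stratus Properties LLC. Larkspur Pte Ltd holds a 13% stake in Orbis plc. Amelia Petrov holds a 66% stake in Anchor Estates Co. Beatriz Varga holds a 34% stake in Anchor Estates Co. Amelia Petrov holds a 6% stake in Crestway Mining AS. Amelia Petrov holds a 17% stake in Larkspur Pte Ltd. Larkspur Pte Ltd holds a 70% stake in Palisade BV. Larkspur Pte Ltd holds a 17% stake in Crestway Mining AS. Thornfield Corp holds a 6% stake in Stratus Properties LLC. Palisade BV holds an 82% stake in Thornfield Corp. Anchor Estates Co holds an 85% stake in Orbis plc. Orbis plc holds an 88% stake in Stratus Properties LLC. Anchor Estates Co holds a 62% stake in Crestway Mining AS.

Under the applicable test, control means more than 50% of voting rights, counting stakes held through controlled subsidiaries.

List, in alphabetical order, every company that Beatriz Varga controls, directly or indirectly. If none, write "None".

Beatriz holds 81% of Larkspur, so Beatriz controls Larkspur.
Larkspur and Beatriz together hold 70% + 20% = 90% of Palisade, so Beatriz controls Palisade.
Palisade holds 82% of Thornfield, so Beatriz controls Thornfield.
No other company's threshold is met.

Larkspur Pte Ltd, Palisade BV, Thornfield Corp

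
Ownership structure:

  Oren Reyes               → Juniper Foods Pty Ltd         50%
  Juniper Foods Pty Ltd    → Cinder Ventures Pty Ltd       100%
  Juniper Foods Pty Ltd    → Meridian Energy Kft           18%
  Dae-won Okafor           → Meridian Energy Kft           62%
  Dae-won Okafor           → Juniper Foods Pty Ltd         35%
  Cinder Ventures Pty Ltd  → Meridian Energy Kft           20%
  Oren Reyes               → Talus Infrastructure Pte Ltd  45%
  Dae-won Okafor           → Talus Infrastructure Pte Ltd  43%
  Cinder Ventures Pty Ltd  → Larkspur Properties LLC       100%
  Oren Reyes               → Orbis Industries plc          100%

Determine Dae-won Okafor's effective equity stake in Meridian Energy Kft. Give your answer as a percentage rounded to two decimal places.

Dae-won reaches Meridian along 3 paths.
Via Juniper: 35% × 18% = 6.3%.
Via Juniper → Cinder: 35% × 100% × 20% = 7%.
Direct stake: 62% = 62%.
Total: 6.3% + 7% + 62% = 75.3%.
Rounded: 75.30%.

75.30%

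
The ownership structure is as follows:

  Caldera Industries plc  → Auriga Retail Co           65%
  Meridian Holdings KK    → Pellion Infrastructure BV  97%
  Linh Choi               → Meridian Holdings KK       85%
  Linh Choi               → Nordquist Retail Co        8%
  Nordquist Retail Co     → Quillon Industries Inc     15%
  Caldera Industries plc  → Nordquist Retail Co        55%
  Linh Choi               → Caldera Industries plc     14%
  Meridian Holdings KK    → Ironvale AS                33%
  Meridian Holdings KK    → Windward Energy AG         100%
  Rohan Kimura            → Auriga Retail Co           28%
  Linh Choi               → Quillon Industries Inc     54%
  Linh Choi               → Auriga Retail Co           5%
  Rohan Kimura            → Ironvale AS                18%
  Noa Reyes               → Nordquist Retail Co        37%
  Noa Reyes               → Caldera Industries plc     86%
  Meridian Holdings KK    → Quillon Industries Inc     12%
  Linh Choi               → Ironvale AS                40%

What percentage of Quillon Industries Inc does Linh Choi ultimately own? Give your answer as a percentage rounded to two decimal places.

Linh reaches Quillon along 4 paths.
Via Meridian: 85% × 12% = 10.2%.
Via Nordquist: 8% × 15% = 1.2%.
Via Caldera → Nordquist: 14% × 55% × 15% = 1.155%.
Direct stake: 54% = 54%.
Total: 10.2% + 1.2% + 1.155% + 54% = 66.555%.
Rounded: 66.56%.

66.56%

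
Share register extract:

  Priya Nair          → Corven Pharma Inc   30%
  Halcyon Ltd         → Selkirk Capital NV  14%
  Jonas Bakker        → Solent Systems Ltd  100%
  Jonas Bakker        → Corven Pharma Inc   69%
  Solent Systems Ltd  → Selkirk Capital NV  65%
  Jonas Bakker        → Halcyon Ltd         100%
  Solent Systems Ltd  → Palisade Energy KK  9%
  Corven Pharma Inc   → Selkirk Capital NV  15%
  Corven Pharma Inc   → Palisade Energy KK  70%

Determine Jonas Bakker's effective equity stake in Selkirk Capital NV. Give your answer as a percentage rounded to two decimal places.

89.35%

Jonas reaches Selkirk along 3 paths.
Via Solent: 100% × 65% = 65%.
Via Halcyon: 100% × 14% = 14%.
Via Corven: 69% × 15% = 10.35%.
Total: 65% + 14% + 10.35% = 89.35%.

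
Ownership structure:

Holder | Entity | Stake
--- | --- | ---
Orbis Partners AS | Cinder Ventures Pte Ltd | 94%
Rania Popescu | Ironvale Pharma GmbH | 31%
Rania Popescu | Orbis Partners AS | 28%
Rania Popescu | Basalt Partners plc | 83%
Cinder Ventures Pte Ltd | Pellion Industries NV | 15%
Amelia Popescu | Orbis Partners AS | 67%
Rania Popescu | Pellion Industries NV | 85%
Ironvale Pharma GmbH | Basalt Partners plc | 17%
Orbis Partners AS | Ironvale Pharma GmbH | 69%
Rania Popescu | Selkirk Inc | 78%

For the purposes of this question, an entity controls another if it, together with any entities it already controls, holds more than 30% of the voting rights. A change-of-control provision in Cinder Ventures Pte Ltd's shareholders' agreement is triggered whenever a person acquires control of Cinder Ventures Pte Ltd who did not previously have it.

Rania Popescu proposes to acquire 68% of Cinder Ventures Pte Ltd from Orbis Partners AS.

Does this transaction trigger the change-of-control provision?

Yes

The purchase adds only to Rania's holdings (Orbis's stake shrinks), so Rania is the only person who could newly come to control Cinder.
Rania holds 31% of Ironvale, so Rania controls Ironvale.
Ironvale and Rania together hold 17% + 83% = 100% of Basalt, so Rania controls Basalt.
Rania holds 78% of Selkirk, so Rania controls Selkirk.
Rania holds 85% of Pellion, so Rania controls Pellion.
Neither Rania nor any entity Rania controls holds any voting interest in Cinder.
So before the transaction, Rania does not control Cinder.
After the purchase, Rania holds 68% of Cinder directly, and Orbis's stake falls to 26%.
Rania holds 68% of Cinder, so Rania controls Cinder.
Rania did not control Cinder before and does after, so the clause is triggered.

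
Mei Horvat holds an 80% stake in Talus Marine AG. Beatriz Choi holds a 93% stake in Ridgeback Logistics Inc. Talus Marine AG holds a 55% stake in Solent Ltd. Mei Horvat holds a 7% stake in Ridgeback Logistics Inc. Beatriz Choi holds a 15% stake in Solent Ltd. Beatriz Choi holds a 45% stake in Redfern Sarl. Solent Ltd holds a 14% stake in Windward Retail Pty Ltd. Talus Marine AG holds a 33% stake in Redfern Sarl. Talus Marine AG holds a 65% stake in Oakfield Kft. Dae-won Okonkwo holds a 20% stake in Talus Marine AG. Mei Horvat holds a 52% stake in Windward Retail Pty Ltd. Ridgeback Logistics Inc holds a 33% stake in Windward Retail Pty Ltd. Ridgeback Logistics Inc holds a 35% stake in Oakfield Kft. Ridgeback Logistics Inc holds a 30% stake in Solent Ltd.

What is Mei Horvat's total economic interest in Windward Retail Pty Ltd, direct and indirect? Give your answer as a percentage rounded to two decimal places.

60.76%

Mei reaches Windward along 4 paths.
Direct stake: 52% = 52%.
Via Ridgeback → Solent: 7% × 30% × 14% = 0.294%.
Via Talus → Solent: 80% × 55% × 14% = 6.16%.
Via Ridgeback: 7% × 33% = 2.31%.
Total: 52% + 0.294% + 6.16% + 2.31% = 60.764%.
Rounded: 60.76%.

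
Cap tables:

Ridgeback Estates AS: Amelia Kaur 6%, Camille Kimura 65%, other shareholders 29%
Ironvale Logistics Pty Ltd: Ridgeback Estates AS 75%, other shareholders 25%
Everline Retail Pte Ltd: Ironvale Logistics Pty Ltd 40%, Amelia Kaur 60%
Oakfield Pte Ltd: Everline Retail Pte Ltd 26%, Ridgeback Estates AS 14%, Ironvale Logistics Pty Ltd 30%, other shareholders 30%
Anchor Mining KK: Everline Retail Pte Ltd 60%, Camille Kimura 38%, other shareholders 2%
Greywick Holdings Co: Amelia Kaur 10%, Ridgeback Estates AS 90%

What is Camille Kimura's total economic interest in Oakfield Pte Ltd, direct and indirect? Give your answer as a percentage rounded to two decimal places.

Camille reaches Oakfield along 3 paths.
Via Ridgeback → Ironvale → Everline: 65% × 75% × 40% × 26% = 5.07%.
Via Ridgeback: 65% × 14% = 9.1%.
Via Ridgeback → Ironvale: 65% × 75% × 30% = 14.625%.
Total: 5.07% + 9.1% + 14.625% = 28.795%.
Rounded: 28.80%.

28.80%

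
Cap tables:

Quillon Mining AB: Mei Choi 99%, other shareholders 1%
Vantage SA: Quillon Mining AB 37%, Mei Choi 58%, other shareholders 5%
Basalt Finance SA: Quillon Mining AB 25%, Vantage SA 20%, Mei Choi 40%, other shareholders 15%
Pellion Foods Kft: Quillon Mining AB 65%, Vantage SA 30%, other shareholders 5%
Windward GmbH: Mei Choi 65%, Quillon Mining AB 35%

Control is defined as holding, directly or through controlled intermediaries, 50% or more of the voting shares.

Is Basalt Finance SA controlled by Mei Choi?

Yes

Mei holds 99% of Quillon, so Mei controls Quillon.
Quillon and Mei together hold 37% + 58% = 95% of Vantage, so Mei controls Vantage.
Quillon and Vantage and Mei together hold 25% + 20% + 40% = 85% of Basalt, so Mei controls Basalt.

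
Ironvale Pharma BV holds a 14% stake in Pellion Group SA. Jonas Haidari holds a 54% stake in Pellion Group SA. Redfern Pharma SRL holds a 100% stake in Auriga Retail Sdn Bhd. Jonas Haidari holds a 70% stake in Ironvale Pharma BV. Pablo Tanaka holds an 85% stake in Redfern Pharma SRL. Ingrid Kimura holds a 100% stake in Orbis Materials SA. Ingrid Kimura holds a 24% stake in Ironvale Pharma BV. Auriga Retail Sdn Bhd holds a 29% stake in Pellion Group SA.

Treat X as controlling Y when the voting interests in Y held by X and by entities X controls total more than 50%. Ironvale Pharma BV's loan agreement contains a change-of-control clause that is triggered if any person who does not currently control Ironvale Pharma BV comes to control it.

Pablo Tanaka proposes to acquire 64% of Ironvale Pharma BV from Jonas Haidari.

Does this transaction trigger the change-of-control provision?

The purchase adds only to Pablo's holdings (Jonas's stake shrinks), so Pablo is the only person who could newly come to control Ironvale.
Pablo holds 85% of Redfern, so Pablo controls Redfern.
Redfern holds 100% of Auriga, so Pablo controls Auriga.
Neither Pablo nor any entity Pablo controls holds any voting interest in Ironvale.
So before the transaction, Pablo does not control Ironvale.
After the purchase, Pablo holds 64% of Ironvale directly, and Jonas's stake falls to 6%.
Pablo holds 64% of Ironvale, so Pablo controls Ironvale.
Pablo did not control Ironvale before and does after, so the clause is triggered.

Yes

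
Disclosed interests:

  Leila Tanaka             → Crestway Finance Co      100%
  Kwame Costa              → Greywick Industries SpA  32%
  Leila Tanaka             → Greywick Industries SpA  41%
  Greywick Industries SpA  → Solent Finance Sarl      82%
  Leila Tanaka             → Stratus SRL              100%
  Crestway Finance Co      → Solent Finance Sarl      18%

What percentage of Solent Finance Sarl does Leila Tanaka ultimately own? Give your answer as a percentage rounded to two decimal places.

Leila reaches Solent along 2 paths.
Via Greywick: 41% × 82% = 33.62%.
Via Crestway: 100% × 18% = 18%.
Total: 33.62% + 18% = 51.62%.

51.62%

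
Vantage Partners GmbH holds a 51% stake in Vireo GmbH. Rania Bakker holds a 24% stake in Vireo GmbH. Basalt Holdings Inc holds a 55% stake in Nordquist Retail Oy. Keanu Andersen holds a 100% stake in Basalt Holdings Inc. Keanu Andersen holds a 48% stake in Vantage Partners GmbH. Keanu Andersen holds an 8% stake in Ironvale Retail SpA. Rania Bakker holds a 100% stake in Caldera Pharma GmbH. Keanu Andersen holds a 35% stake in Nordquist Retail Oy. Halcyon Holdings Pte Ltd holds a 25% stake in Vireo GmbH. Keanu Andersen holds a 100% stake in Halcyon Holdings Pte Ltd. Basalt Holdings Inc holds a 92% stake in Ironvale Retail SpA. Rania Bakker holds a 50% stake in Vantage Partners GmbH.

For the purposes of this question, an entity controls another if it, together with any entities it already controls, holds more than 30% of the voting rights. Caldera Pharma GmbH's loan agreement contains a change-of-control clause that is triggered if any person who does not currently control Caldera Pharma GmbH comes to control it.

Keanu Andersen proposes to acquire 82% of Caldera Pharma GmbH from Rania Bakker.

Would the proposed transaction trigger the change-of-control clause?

Yes

The purchase adds only to Keanu's holdings (Rania's stake shrinks), so Keanu is the only person who could newly come to control Caldera.
Keanu holds 48% of Vantage, so Keanu controls Vantage.
Keanu holds 100% of Basalt, so Keanu controls Basalt.
Keanu and Basalt together hold 8% + 92% = 100% of Ironvale, so Keanu controls Ironvale.
Keanu and Basalt together hold 35% + 55% = 90% of Nordquist, so Keanu controls Nordquist.
Keanu holds 100% of Halcyon, so Keanu controls Halcyon.
Vantage and Halcyon together hold 51% + 25% = 76% of Vireo, so Keanu controls Vireo.
Neither Keanu nor any entity Keanu controls holds any voting interest in Caldera.
So before the transaction, Keanu does not control Caldera.
After the purchase, Keanu holds 82% of Caldera directly, and Rania's stake falls to 18%.
Keanu holds 82% of Caldera, so Keanu controls Caldera.
Keanu did not control Caldera before and does after, so the clause is triggered.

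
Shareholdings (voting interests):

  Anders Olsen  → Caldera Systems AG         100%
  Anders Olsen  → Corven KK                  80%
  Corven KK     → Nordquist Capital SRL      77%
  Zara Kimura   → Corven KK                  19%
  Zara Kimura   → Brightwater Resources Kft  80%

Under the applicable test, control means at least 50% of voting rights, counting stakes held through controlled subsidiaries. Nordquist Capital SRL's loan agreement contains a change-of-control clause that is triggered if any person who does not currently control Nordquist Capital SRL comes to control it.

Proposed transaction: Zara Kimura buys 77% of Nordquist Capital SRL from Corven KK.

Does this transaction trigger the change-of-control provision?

Yes

The purchase adds only to Zara's holdings (Corven's stake shrinks), so Zara is the only person who could newly come to control Nordquist.
Zara holds 80% of Brightwater, so Zara controls Brightwater.
Neither Zara nor any entity Zara controls holds any voting interest in Nordquist.
So before the transaction, Zara does not control Nordquist.
After the purchase, Zara holds 77% of Nordquist directly, and Corven's stake falls to 0%.
Zara holds 77% of Nordquist, so Zara controls Nordquist.
Zara did not control Nordquist before and does after, so the clause is triggered.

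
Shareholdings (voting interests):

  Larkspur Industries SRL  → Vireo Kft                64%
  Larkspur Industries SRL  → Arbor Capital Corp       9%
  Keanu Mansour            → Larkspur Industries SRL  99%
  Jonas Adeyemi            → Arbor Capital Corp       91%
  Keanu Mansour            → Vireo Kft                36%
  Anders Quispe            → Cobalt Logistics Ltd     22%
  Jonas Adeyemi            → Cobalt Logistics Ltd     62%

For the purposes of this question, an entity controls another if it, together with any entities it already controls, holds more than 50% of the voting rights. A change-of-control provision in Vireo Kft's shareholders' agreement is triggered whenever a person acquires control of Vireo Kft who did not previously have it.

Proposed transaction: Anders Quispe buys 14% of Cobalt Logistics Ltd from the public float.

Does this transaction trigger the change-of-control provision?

The purchase changes only Anders's holdings, so Anders is the only person who could newly come to control Vireo.
Anders's largest direct stake is 22% in Cobalt, which does not meet the threshold, so Anders controls no company.
Neither Anders nor any entity Anders controls holds any voting interest in Vireo.
So before the transaction, Anders does not control Vireo.
After the purchase, Anders's direct stake in Cobalt rises to 22% + 14% = 36%.
Anders's side now holds 36% of Cobalt, not > 50%, so Anders still does not control Cobalt.
After the transaction, neither Anders nor any entity Anders controls holds a voting interest in Vireo, so Anders still does not control it.
No new person acquires control, so the clause is not triggered.

No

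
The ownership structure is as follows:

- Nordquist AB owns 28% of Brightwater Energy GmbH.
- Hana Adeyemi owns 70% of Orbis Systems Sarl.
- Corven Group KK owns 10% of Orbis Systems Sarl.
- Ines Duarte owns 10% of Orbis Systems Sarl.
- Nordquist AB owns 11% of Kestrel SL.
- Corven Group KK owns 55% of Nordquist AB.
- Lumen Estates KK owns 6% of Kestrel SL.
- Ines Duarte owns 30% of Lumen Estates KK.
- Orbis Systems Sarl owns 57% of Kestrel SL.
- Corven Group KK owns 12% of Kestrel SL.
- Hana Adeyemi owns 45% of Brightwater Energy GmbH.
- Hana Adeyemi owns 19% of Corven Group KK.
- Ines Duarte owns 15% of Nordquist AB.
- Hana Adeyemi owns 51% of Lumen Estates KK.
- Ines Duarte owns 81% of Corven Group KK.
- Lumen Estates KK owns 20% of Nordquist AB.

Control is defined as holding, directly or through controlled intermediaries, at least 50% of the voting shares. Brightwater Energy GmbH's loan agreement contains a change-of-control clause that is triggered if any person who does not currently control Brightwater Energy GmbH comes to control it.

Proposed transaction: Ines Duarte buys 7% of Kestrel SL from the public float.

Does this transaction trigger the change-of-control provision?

No

The purchase changes only Ines's holdings, so Ines is the only person who could newly come to control Brightwater.
Ines holds 81% of Corven, so Ines controls Corven.
Corven and Ines together hold 55% + 15% = 70% of Nordquist, so Ines controls Nordquist.
In Brightwater, Ines's side holds only 28%, not ≥ 50%.
So before the transaction, Ines does not control Brightwater.
After the purchase, Ines holds 7% of Kestrel directly.
Ines's side now holds 11% + 12% + 7% = 30% of Kestrel, not ≥ 50%, so Ines still does not control Kestrel.
After the transaction, Ines's side holds 28% of Brightwater, not ≥ 50%, so Ines still does not control Brightwater.
No new person acquires control, so the clause is not triggered.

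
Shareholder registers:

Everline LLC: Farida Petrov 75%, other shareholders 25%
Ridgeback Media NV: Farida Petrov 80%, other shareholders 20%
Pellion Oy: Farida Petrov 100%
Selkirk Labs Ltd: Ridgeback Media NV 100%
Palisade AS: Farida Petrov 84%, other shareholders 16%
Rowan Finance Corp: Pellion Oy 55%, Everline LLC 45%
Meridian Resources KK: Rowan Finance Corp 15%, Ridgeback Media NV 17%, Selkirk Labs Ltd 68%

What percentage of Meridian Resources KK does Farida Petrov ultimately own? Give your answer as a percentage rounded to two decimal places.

81.31%

Farida reaches Meridian along 4 paths.
Via Pellion → Rowan: 100% × 55% × 15% = 8.25%.
Via Everline → Rowan: 75% × 45% × 15% = 5.0625%.
Via Ridgeback: 80% × 17% = 13.6%.
Via Ridgeback → Selkirk: 80% × 100% × 68% = 54.4%.
Total: 8.25% + 5.0625% + 13.6% + 54.4% = 81.3125%.
Rounded: 81.31%.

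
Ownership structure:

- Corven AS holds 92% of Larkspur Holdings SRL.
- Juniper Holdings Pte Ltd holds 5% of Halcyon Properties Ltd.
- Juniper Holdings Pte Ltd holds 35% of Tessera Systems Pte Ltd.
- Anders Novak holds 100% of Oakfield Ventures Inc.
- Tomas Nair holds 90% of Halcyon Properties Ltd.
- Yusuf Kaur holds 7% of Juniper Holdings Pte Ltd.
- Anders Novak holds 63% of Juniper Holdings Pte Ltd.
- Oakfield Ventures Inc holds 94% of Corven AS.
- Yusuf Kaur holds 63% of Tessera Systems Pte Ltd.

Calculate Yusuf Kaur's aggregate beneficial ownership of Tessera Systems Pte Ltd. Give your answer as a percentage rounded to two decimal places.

65.45%

Yusuf reaches Tessera along 2 paths.
Direct stake: 63% = 63%.
Via Juniper: 7% × 35% = 2.45%.
Total: 63% + 2.45% = 65.45%.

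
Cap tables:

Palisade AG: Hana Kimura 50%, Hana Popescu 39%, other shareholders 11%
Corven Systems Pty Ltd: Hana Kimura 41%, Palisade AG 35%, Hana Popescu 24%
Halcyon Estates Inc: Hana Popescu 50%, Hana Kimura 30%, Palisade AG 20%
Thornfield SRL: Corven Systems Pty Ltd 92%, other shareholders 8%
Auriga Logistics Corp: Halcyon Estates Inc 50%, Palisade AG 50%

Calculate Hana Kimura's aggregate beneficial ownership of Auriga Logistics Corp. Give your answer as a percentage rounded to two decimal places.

45.00%

Hana Kimura reaches Auriga along 3 paths.
Via Halcyon: 30% × 50% = 15%.
Via Palisade → Halcyon: 50% × 20% × 50% = 5%.
Via Palisade: 50% × 50% = 25%.
Total: 15% + 5% + 25% = 45%.
Rounded: 45.00%.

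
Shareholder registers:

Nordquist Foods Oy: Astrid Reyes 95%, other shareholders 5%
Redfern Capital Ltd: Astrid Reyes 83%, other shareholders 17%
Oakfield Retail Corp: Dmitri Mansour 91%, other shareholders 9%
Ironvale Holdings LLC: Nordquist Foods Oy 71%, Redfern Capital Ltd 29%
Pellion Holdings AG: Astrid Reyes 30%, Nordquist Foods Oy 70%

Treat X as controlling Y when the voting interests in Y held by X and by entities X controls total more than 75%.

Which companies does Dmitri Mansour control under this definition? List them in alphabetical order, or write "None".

Oakfield Retail Corp

Dmitri holds 91% of Oakfield, so Dmitri controls Oakfield.
No other company's threshold is met.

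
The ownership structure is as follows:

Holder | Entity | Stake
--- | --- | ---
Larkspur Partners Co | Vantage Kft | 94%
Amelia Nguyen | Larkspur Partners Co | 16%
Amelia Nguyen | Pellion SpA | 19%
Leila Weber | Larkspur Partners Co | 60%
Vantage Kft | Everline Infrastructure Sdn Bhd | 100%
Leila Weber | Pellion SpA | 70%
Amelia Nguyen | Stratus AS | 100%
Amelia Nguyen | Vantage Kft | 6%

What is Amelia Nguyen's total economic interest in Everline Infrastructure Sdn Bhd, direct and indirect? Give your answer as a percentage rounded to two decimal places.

Amelia reaches Everline along 2 paths.
Via Vantage: 6% × 100% = 6%.
Via Larkspur → Vantage: 16% × 94% × 100% = 15.04%.
Total: 6% + 15.04% = 21.04%.

21.04%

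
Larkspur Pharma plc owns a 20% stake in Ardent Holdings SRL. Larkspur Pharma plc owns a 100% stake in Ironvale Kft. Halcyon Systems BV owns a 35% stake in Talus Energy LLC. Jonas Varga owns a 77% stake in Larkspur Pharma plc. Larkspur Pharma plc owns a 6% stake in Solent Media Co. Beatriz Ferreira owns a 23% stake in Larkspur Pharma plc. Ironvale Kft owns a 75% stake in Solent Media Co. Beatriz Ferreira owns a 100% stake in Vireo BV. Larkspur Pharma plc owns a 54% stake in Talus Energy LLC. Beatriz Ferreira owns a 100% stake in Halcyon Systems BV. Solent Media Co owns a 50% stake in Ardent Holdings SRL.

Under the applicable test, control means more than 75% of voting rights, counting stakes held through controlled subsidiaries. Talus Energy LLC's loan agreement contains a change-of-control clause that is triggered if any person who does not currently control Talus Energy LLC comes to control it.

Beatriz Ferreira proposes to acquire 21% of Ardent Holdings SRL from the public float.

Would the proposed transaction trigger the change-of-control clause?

No

The purchase changes only Beatriz's holdings, so Beatriz is the only person who could newly come to control Talus.
Beatriz holds 100% of Halcyon, so Beatriz controls Halcyon.
Beatriz holds 100% of Vireo, so Beatriz controls Vireo.
In Talus, Beatriz's side holds only 35%, not > 75%.
So before the transaction, Beatriz does not control Talus.
After the purchase, Beatriz holds 21% of Ardent directly.
Beatriz's side now holds 21% of Ardent, not > 75%, so Beatriz still does not control Ardent.
After the transaction, Beatriz's side holds 35% of Talus, not > 75%, so Beatriz still does not control Talus.
No new person acquires control, so the clause is not triggered.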